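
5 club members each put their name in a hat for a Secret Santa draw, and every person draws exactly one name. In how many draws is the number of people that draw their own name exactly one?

45

Pick the single fixed position: C(5,1) = 5 ways.
The remaining 4 must be deranged: !4 = 9.
Total: 5 × 9 = 45.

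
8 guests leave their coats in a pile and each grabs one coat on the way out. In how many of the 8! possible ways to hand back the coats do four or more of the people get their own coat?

# with exactly i fixed is C(8,i)·!(8-i); sum over i=4..8:
  i=4: C(8,4)·!4 = 70·9 = 630
  i=5: C(8,5)·!3 = 56·2 = 112
  i=6: C(8,6)·!2 = 28·1 = 28
  i=7: C(8,7)·!1 = 8·0 = 0
  i=8: C(8,8)·!0 = 1·1 = 1
Total = 771.

771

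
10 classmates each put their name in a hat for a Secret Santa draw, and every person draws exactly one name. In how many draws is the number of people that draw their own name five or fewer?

Sum C(10,i)·!(10-i) for i = 0..5:
  i=0: C(10,0)·!10 = 1·1334961 = 1334961
  i=1: C(10,1)·!9 = 10·133496 = 1334960
  i=2: C(10,2)·!8 = 45·14833 = 667485
  i=3: C(10,3)·!7 = 120·1854 = 222480
  i=4: C(10,4)·!6 = 210·265 = 55650
  i=5: C(10,5)·!5 = 252·44 = 11088
Total = 3626624.

3626624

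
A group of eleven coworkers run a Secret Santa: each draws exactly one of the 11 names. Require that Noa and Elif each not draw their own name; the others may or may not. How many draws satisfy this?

33022080

Let A_j be the event that the j-th constrained one is fixed. By inclusion-exclusion over the 2 events:
Σ_{j=0}^{2} (-1)^j C(2,j)(11-j)!
= C(2,0)·11! - C(2,1)·10! + C(2,2)·9!
= 39916800 - 7257600 + 362880
= 33022080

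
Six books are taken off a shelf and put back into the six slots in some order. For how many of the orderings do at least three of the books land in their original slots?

Sum C(6,i)·!(6-i) for i = 3..6:
  i=3: C(6,3)·!3 = 20·2 = 40
  i=4: C(6,4)·!2 = 15·1 = 15
  i=5: C(6,5)·!1 = 6·0 = 0
  i=6: C(6,6)·!0 = 1·1 = 1
Total = 56.

56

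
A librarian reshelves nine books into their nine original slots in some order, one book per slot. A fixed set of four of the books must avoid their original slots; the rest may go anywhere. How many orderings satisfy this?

229080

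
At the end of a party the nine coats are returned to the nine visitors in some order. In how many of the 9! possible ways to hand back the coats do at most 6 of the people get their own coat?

362843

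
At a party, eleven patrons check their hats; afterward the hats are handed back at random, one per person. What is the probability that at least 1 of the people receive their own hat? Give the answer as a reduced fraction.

2523223/3991680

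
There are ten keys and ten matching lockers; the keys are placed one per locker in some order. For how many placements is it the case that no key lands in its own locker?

1334961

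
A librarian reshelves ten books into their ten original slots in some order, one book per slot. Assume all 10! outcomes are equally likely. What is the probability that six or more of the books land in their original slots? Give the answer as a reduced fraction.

17/28350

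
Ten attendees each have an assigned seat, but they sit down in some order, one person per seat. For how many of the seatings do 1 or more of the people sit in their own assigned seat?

2293839

# with exactly i fixed is C(10,i)·!(10-i); sum over i=1..10:
  i=1: C(10,1)·!9 = 10·133496 = 1334960
  i=2: C(10,2)·!8 = 45·14833 = 667485
  i=3: C(10,3)·!7 = 120·1854 = 222480
  i=4: C(10,4)·!6 = 210·265 = 55650
  i=5: C(10,5)·!5 = 252·44 = 11088
  i=6: C(10,6)·!4 = 210·9 = 1890
  i=7: C(10,7)·!3 = 120·2 = 240
  i=8: C(10,8)·!2 = 45·1 = 45
  i=9: C(10,9)·!1 = 10·0 = 0
  i=10: C(10,10)·!0 = 1·1 = 1
Total = 2293839.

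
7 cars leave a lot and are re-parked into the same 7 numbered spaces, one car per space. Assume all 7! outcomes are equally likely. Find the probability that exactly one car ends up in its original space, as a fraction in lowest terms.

Favorable outcomes: C(7,1)·!6 = 7·265 = 1855.
Total outcomes: 7! = 5040.
Probability = 1855/5040 = 53/144.

53/144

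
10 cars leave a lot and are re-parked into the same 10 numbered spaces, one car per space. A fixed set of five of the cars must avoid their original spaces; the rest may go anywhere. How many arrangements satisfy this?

2170680

Inclusion-exclusion on the 5 forbidden self-matches:
Σ_{j=0}^{5} (-1)^j C(5,j)(10-j)!
= C(5,0)·10! - C(5,1)·9! + C(5,2)·8! - C(5,3)·7! + C(5,4)·6! - C(5,5)·5!
= 3628800 - 1814400 + 403200 - 50400 + 3600 - 120
= 2170680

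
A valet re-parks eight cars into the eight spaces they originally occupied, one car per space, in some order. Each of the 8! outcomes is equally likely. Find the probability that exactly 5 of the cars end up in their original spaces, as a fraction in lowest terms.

1/360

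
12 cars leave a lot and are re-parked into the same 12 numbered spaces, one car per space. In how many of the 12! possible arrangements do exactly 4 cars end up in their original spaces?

7342335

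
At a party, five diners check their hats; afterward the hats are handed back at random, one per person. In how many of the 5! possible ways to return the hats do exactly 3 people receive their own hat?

10

Choose which 3 of the 5 are fixed: C(5,3) = 10.
The other 2 form a derangement: !2 = 1.
Total: 10 × 1 = 10.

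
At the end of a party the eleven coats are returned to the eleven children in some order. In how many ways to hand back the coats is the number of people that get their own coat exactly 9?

Choose which 9 of the 11 are fixed: C(11,9) = 55.
The other 2 form a derangement: !2 = 1.
Total: 55 × 1 = 55.

55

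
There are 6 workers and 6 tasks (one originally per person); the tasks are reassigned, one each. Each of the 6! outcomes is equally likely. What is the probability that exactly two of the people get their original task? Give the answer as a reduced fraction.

Favorable outcomes: C(6,2)·!4 = 15·9 = 135.
Total outcomes: 6! = 720.
Probability = 135/720 = 3/16.

3/16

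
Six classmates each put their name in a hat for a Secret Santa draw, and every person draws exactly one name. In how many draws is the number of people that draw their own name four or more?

16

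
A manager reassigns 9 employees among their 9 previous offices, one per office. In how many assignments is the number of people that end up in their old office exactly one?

Choose which one of the 9 is fixed: C(9,1) = 9.
The other 8 form a derangement: !8 = 14833.
Total: 9 × 14833 = 133497.

133497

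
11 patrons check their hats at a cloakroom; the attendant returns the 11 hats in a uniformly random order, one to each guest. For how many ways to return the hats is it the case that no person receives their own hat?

14684570

Use !n = n·!(n-1) + (-1)^n.
!11 = 11·1334961 - 1 = 14684570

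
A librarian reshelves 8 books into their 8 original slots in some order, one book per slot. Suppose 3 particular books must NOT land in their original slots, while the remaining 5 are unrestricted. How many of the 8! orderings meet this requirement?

27240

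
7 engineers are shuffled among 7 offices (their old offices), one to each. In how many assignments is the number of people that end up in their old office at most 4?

Sum C(7,i)·!(7-i) for i = 0..4:
  i=0: C(7,0)·!7 = 1·1854 = 1854
  i=1: C(7,1)·!6 = 7·265 = 1855
  i=2: C(7,2)·!5 = 21·44 = 924
  i=3: C(7,3)·!4 = 35·9 = 315
  i=4: C(7,4)·!3 = 35·2 = 70
Total = 5018.

5018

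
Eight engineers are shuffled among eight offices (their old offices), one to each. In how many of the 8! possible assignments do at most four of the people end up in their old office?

40179

# with exactly i fixed is C(8,i)·!(8-i); sum over i=0..4:
  i=0: C(8,0)·!8 = 1·14833 = 14833
  i=1: C(8,1)·!7 = 8·1854 = 14832
  i=2: C(8,2)·!6 = 28·265 = 7420
  i=3: C(8,3)·!5 = 56·44 = 2464
  i=4: C(8,4)·!4 = 70·9 = 630
Total = 40179.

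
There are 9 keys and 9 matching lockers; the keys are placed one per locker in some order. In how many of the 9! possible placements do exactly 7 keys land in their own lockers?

Pick the 7 fixed positions: C(9,7) = 36 ways.
The remaining 2 must be deranged: !2 = 1.
Total: 36 × 1 = 36.

36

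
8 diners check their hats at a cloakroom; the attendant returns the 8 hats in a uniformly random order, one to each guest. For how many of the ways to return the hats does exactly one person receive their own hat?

Pick the single fixed position: C(8,1) = 8 ways.
The remaining 7 must be deranged: !7 = 1854.
Total: 8 × 1854 = 14832.

14832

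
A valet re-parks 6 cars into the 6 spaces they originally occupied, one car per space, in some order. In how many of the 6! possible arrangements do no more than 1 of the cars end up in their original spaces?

# with exactly i fixed is C(6,i)·!(6-i); sum over i=0..1:
  i=0: C(6,0)·!6 = 1·265 = 265
  i=1: C(6,1)·!5 = 6·44 = 264
Total = 529.

529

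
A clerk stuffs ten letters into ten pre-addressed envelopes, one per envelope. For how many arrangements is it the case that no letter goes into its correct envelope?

1334961

The number of derangements of 10 is !10 = Σ_{k=0}^{10} (-1)^k·10!/k!
= 10! - 10!/1! + 10!/2! - 10!/3! + 10!/4! - 10!/5! + 10!/6! - 10!/7! + 10!/8! - 10!/9! + 10!/10!
= 3628800 - 3628800 + 1814400 - 604800 + 151200 - 30240 + 5040 - 720 + 90 - 10 + 1
= 1334961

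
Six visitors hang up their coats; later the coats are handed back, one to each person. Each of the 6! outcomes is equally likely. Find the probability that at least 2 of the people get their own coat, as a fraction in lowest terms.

191/720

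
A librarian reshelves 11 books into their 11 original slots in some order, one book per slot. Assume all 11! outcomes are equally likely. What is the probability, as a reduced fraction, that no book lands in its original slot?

1468457/3991680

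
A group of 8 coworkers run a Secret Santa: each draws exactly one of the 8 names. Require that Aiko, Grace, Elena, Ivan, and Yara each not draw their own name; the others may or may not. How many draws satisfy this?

21234

Inclusion-exclusion on the 5 forbidden self-matches:
Σ_{j=0}^{5} (-1)^j C(5,j)(8-j)!
= C(5,0)·8! - C(5,1)·7! + C(5,2)·6! - C(5,3)·5! + C(5,4)·4! - C(5,5)·3!
= 40320 - 25200 + 7200 - 1200 + 120 - 6
= 21234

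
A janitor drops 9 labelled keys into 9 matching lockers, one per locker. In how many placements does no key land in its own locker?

Use !n = (n-1)(!(n-1) + !(n-2)).
!9 = 8·(14833 + 1854) = 8·16687 = 133496

133496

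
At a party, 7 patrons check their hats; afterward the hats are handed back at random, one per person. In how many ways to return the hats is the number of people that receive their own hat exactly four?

Pick the 4 fixed positions: C(7,4) = 35 ways.
The remaining 3 must be deranged: !3 = 2.
Total: 35 × 2 = 70.

70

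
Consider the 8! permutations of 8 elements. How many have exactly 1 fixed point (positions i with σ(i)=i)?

14832

Pick the single fixed position: C(8,1) = 8 ways.
The remaining 7 must be deranged: !7 = 1854.
Total: 8 × 1854 = 14832.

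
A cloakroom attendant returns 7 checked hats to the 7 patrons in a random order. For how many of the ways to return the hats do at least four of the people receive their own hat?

# with exactly i fixed is C(7,i)·!(7-i); sum over i=4..7:
  i=4: C(7,4)·!3 = 35·2 = 70
  i=5: C(7,5)·!2 = 21·1 = 21
  i=6: C(7,6)·!1 = 7·0 = 0
  i=7: C(7,7)·!0 = 1·1 = 1
Total = 92.

92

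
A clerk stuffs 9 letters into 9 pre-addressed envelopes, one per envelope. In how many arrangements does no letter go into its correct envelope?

!9 is the nearest integer to 9!/e.
9! = 362880, and 362880/e ≈ 133496.09, so !9 = 133496.

133496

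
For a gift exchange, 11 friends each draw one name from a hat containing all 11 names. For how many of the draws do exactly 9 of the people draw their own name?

Pick the 9 fixed positions: C(11,9) = 55 ways.
The other 2 form a derangement: !2 = 1.
Total: 55 × 1 = 55.

55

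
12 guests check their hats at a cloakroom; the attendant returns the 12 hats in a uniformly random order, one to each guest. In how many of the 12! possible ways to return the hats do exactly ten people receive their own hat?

Choose which 10 of the 12 are fixed: C(12,10) = 66.
The remaining 2 must be deranged: !2 = 1.
Total: 66 × 1 = 66.

66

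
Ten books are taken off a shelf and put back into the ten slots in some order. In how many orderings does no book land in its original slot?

Recurrence: !10 = 9·(!9 + !8).
!10 = 9·(133496 + 14833) = 9·148329 = 1334961

1334961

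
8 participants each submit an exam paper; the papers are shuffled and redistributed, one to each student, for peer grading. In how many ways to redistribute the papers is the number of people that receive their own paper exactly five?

112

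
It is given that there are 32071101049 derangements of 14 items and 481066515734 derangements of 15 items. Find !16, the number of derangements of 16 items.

7697064251745

!16 = (16-1)·(!15 + !14) = 15·(481066515734 + 32071101049) = 15·513137616783 = 7697064251745.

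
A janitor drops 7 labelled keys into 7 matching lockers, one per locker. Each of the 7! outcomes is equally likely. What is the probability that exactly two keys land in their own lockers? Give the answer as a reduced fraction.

11/60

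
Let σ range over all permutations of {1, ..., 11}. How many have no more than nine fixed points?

# with exactly i fixed is C(11,i)·!(11-i); sum over i=0..9:
  i=0: C(11,0)·!11 = 1·14684570 = 14684570
  i=1: C(11,1)·!10 = 11·1334961 = 14684571
  i=2: C(11,2)·!9 = 55·133496 = 7342280
  i=3: C(11,3)·!8 = 165·14833 = 2447445
  i=4: C(11,4)·!7 = 330·1854 = 611820
  i=5: C(11,5)·!6 = 462·265 = 122430
  i=6: C(11,6)·!5 = 462·44 = 20328
  i=7: C(11,7)·!4 = 330·9 = 2970
  i=8: C(11,8)·!3 = 165·2 = 330
  i=9: C(11,9)·!2 = 55·1 = 55
Total = 39916799.

39916799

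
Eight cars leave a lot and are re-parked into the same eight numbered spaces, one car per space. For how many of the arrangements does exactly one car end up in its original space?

14832

Choose which one of the 8 is fixed: C(8,1) = 8.
The other 7 form a derangement: !7 = 1854.
Total: 8 × 1854 = 14832.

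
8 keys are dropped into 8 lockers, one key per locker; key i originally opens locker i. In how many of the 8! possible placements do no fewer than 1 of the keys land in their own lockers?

25487

Sum C(8,i)·!(8-i) for i = 1..8:
  i=1: C(8,1)·!7 = 8·1854 = 14832
  i=2: C(8,2)·!6 = 28·265 = 7420
  i=3: C(8,3)·!5 = 56·44 = 2464
  i=4: C(8,4)·!4 = 70·9 = 630
  i=5: C(8,5)·!3 = 56·2 = 112
  i=6: C(8,6)·!2 = 28·1 = 28
  i=7: C(8,7)·!1 = 8·0 = 0
  i=8: C(8,8)·!0 = 1·1 = 1
Total = 25487.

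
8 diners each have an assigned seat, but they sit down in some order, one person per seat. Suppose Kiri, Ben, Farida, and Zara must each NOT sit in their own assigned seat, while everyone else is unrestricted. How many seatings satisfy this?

24024

Let A_j be the event that the j-th constrained one is fixed. By inclusion-exclusion over the 4 events:
Σ_{j=0}^{4} (-1)^j C(4,j)(8-j)!
= C(4,0)·8! - C(4,1)·7! + C(4,2)·6! - C(4,3)·5! + C(4,4)·4!
= 40320 - 20160 + 4320 - 480 + 24
= 24024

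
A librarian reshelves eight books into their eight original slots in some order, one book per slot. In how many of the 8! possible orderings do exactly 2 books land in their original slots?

7420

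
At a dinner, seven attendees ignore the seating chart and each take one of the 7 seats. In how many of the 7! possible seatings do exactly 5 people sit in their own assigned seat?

Choose which 5 of the 7 are fixed: C(7,5) = 21.
The remaining 2 must be deranged: !2 = 1.
Total: 21 × 1 = 21.

21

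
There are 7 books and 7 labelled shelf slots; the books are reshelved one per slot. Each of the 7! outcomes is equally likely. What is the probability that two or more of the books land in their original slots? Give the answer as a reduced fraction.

1331/5040

Favorable outcomes: Σ_{i≥2} C(7,i)·!(7-i) = 21·44 + 35·9 + 35·2 + 21·1 + 7·0 + 1·1 = 1331.
Total outcomes: 7! = 5040.
Probability = 1331/5040 = 1331/5040.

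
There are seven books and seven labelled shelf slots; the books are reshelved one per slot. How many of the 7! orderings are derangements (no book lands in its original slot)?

1854

!7 = 7! · Σ_{k=0}^{7} (-1)^k/k!
= 7! - 7!/1! + 7!/2! - 7!/3! + 7!/4! - 7!/5! + 7!/6! - 7!/7!
= 5040 - 5040 + 2520 - 840 + 210 - 42 + 7 - 1
= 1854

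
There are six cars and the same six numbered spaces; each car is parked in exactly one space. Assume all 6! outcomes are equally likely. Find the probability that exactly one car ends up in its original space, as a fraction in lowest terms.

11/30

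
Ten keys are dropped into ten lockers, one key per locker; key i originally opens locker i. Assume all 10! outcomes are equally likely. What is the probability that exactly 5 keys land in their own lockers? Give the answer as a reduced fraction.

Favorable outcomes: C(10,5)·!5 = 252·44 = 11088.
Total outcomes: 10! = 3628800.
Probability = 11088/3628800 = 11/3600.

11/3600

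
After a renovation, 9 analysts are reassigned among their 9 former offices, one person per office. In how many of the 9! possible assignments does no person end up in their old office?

The number of derangements of 9 is !9 = Σ_{k=0}^{9} (-1)^k·9!/k!
= 9! - 9!/1! + 9!/2! - 9!/3! + 9!/4! - 9!/5! + 9!/6! - 9!/7! + 9!/8! - 9!/9!
= 362880 - 362880 + 181440 - 60480 + 15120 - 3024 + 504 - 72 + 9 - 1
= 133496

133496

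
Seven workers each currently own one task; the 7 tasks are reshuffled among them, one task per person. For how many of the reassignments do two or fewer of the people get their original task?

4633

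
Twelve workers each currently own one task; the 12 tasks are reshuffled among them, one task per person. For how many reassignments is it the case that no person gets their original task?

!12 is the nearest integer to 12!/e.
12! = 479001600, and 479001600/e ≈ 176214840.93, so !12 = 176214841.

176214841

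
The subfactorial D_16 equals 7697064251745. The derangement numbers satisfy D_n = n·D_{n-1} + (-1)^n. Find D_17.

130850092279664

D_17 = 17·7697064251745 - 1 = 130850092279664.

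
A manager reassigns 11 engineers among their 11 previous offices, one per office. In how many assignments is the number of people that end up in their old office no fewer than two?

# with exactly i fixed is C(11,i)·!(11-i); sum over i=2..11:
  i=2: C(11,2)·!9 = 55·133496 = 7342280
  i=3: C(11,3)·!8 = 165·14833 = 2447445
  i=4: C(11,4)·!7 = 330·1854 = 611820
  i=5: C(11,5)·!6 = 462·265 = 122430
  i=6: C(11,6)·!5 = 462·44 = 20328
  i=7: C(11,7)·!4 = 330·9 = 2970
  i=8: C(11,8)·!3 = 165·2 = 330
  i=9: C(11,9)·!2 = 55·1 = 55
  i=10: C(11,10)·!1 = 11·0 = 0
  i=11: C(11,11)·!0 = 1·1 = 1
Total = 10547659.

10547659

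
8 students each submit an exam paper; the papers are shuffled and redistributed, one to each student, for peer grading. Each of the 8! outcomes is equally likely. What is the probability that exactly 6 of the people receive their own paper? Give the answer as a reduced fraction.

Favorable outcomes: C(8,6)·!2 = 28·1 = 28.
Total outcomes: 8! = 40320.
Probability = 28/40320 = 1/1440.

1/1440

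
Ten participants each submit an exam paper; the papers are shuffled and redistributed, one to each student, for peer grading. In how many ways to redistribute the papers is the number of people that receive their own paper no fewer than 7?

286

# with exactly i fixed is C(10,i)·!(10-i); sum over i=7..10:
  i=7: C(10,7)·!3 = 120·2 = 240
  i=8: C(10,8)·!2 = 45·1 = 45
  i=9: C(10,9)·!1 = 10·0 = 0
  i=10: C(10,10)·!0 = 1·1 = 1
Total = 286.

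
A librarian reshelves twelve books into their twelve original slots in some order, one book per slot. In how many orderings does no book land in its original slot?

The number of derangements of 12 is !12 = Σ_{k=0}^{12} (-1)^k·12!/k!
= 12! - 12!/1! + 12!/2! - 12!/3! + 12!/4! - 12!/5! + 12!/6! - 12!/7! + 12!/8! - 12!/9! + 12!/10! - 12!/11! + 12!/12!
= 479001600 - 479001600 + 239500800 - 79833600 + 19958400 - 3991680 + 665280 - 95040 + 11880 - 1320 + 132 - 12 + 1
= 176214841

176214841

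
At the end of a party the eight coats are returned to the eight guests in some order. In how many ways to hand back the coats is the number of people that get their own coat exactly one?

14832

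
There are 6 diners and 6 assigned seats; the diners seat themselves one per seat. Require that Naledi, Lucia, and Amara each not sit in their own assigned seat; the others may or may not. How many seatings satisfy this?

426

Inclusion-exclusion on the 3 forbidden self-matches:
Σ_{j=0}^{3} (-1)^j C(3,j)(6-j)!
= C(3,0)·6! - C(3,1)·5! + C(3,2)·4! - C(3,3)·3!
= 720 - 360 + 72 - 6
= 426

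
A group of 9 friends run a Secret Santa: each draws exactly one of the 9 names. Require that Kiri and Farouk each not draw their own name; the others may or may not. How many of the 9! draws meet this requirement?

287280

Let A_j be the event that the j-th constrained one is fixed. By inclusion-exclusion over the 2 events:
Σ_{j=0}^{2} (-1)^j C(2,j)(9-j)!
= C(2,0)·9! - C(2,1)·8! + C(2,2)·7!
= 362880 - 80640 + 5040
= 287280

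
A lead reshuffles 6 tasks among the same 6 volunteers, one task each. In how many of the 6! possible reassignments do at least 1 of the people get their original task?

455

# with exactly i fixed is C(6,i)·!(6-i); sum over i=1..6:
  i=1: C(6,1)·!5 = 6·44 = 264
  i=2: C(6,2)·!4 = 15·9 = 135
  i=3: C(6,3)·!3 = 20·2 = 40
  i=4: C(6,4)·!2 = 15·1 = 15
  i=5: C(6,5)·!1 = 6·0 = 0
  i=6: C(6,6)·!0 = 1·1 = 1
Total = 455.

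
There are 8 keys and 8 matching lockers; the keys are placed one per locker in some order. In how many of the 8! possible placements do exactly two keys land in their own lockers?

7420

Choose which 2 of the 8 are fixed: C(8,2) = 28.
The remaining 6 must be deranged: !6 = 265.
Total: 28 × 265 = 7420.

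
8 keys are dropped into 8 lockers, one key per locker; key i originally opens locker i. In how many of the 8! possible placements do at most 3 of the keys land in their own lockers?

Sum C(8,i)·!(8-i) for i = 0..3:
  i=0: C(8,0)·!8 = 1·14833 = 14833
  i=1: C(8,1)·!7 = 8·1854 = 14832
  i=2: C(8,2)·!6 = 28·265 = 7420
  i=3: C(8,3)·!5 = 56·44 = 2464
Total = 39549.

39549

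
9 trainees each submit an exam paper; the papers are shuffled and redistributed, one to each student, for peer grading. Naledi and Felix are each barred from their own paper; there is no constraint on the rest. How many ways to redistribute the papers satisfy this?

Let A_j be the event that the j-th constrained one is fixed. By inclusion-exclusion over the 2 events:
Σ_{j=0}^{2} (-1)^j C(2,j)(9-j)!
= C(2,0)·9! - C(2,1)·8! + C(2,2)·7!
= 362880 - 80640 + 5040
= 287280

287280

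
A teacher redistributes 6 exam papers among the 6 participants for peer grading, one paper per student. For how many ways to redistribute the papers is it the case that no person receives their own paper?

265

Recurrence: !6 = 6·!5 + (-1)^6.
!6 = 6·44 + 1 = 265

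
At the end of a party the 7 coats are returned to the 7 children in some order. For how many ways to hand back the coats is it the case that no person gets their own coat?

The number of derangements of 7 is !7 = Σ_{k=0}^{7} (-1)^k·7!/k!
= 7! - 7!/1! + 7!/2! - 7!/3! + 7!/4! - 7!/5! + 7!/6! - 7!/7!
= 5040 - 5040 + 2520 - 840 + 210 - 42 + 7 - 1
= 1854

1854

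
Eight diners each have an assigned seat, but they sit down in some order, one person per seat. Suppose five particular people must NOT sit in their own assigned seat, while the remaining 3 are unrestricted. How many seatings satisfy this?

21234

Inclusion-exclusion on the 5 forbidden self-matches:
Σ_{j=0}^{5} (-1)^j C(5,j)(8-j)!
= C(5,0)·8! - C(5,1)·7! + C(5,2)·6! - C(5,3)·5! + C(5,4)·4! - C(5,5)·3!
= 40320 - 25200 + 7200 - 1200 + 120 - 6
= 21234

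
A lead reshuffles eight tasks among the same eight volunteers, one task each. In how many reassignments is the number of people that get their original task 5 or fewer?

40291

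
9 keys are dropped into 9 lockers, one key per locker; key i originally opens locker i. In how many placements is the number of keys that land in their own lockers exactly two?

66744

Choose which 2 of the 9 are fixed: C(9,2) = 36.
The remaining 7 must be deranged: !7 = 1854.
Total: 36 × 1854 = 66744.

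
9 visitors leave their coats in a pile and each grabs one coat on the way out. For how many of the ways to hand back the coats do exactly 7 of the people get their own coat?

36

Choose which 7 of the 9 are fixed: C(9,7) = 36.
The other 2 form a derangement: !2 = 1.
Total: 36 × 1 = 36.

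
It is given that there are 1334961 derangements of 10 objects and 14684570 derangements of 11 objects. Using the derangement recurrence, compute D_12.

176214841

D_12 = (12-1)·(D_11 + D_10) = 11·(14684570 + 1334961) = 11·16019531 = 176214841.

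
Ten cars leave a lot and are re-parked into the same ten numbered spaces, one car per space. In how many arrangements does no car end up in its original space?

1334961

The number of derangements of 10 is !10 = Σ_{k=0}^{10} (-1)^k·10!/k!
= 10! - 10!/1! + 10!/2! - 10!/3! + 10!/4! - 10!/5! + 10!/6! - 10!/7! + 10!/8! - 10!/9! + 10!/10!
= 3628800 - 3628800 + 1814400 - 604800 + 151200 - 30240 + 5040 - 720 + 90 - 10 + 1
= 1334961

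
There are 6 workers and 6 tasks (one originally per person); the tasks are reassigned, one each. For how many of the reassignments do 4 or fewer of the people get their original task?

# with exactly i fixed is C(6,i)·!(6-i); sum over i=0..4:
  i=0: C(6,0)·!6 = 1·265 = 265
  i=1: C(6,1)·!5 = 6·44 = 264
  i=2: C(6,2)·!4 = 15·9 = 135
  i=3: C(6,3)·!3 = 20·2 = 40
  i=4: C(6,4)·!2 = 15·1 = 15
Total = 719.

719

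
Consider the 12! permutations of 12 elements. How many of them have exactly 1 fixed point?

176214840

Pick the single fixed position: C(12,1) = 12 ways.
The other 11 form a derangement: !11 = 14684570.
Total: 12 × 14684570 = 176214840.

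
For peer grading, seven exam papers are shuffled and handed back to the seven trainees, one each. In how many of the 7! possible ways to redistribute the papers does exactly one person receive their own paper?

Pick the single fixed position: C(7,1) = 7 ways.
The other 6 form a derangement: !6 = 265.
Total: 7 × 265 = 1855.

1855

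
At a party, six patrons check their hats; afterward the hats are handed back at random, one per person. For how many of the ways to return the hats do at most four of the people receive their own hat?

719

Sum C(6,i)·!(6-i) for i = 0..4:
  i=0: C(6,0)·!6 = 1·265 = 265
  i=1: C(6,1)·!5 = 6·44 = 264
  i=2: C(6,2)·!4 = 15·9 = 135
  i=3: C(6,3)·!3 = 20·2 = 40
  i=4: C(6,4)·!2 = 15·1 = 15
Total = 719.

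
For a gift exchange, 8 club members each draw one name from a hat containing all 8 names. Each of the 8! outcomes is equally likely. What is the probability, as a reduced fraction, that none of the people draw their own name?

Favorable outcomes: !8 = 14833.
Total outcomes: 8! = 40320.
Probability = 14833/40320 = 2119/5760.

2119/5760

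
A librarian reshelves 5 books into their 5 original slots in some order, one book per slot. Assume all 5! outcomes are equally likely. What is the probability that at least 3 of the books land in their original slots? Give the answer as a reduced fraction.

11/120

Favorable outcomes: Σ_{i≥3} C(5,i)·!(5-i) = 10·1 + 5·0 + 1·1 = 11.
Total outcomes: 5! = 120.
Probability = 11/120 = 11/120.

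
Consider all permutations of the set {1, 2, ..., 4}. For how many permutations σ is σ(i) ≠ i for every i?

9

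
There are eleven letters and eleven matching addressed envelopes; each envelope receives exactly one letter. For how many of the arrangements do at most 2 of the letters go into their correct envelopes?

36711421

Sum C(11,i)·!(11-i) for i = 0..2:
  i=0: C(11,0)·!11 = 1·14684570 = 14684570
  i=1: C(11,1)·!10 = 11·1334961 = 14684571
  i=2: C(11,2)·!9 = 55·133496 = 7342280
Total = 36711421.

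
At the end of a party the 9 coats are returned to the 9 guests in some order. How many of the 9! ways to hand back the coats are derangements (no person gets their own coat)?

The subfactorial !9 = [9!/e] (nearest integer).
9! = 362880, and 362880/e ≈ 133496.09, so !9 = 133496.

133496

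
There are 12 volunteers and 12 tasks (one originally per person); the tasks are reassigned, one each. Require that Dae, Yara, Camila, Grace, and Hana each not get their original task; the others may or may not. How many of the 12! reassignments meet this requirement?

Let A_j be the event that the j-th constrained one is fixed. By inclusion-exclusion over the 5 events:
Σ_{j=0}^{5} (-1)^j C(5,j)(12-j)!
= C(5,0)·12! - C(5,1)·11! + C(5,2)·10! - C(5,3)·9! + C(5,4)·8! - C(5,5)·7!
= 479001600 - 199584000 + 36288000 - 3628800 + 201600 - 5040
= 312273360

312273360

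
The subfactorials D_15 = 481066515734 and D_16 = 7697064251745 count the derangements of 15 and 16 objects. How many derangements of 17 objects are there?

D_17 = (17-1)·(D_16 + D_15) = 16·(7697064251745 + 481066515734) = 16·8178130767479 = 130850092279664.

130850092279664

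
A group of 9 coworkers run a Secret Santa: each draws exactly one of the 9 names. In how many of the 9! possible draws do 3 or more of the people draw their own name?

29143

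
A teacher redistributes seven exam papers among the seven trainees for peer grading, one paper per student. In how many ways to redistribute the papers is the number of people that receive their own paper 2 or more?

1331

Sum C(7,i)·!(7-i) for i = 2..7:
  i=2: C(7,2)·!5 = 21·44 = 924
  i=3: C(7,3)·!4 = 35·9 = 315
  i=4: C(7,4)·!3 = 35·2 = 70
  i=5: C(7,5)·!2 = 21·1 = 21
  i=6: C(7,6)·!1 = 7·0 = 0
  i=7: C(7,7)·!0 = 1·1 = 1
Total = 1331.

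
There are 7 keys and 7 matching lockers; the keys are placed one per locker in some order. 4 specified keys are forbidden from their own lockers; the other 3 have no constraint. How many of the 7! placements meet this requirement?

Inclusion-exclusion on the 4 forbidden self-matches:
Σ_{j=0}^{4} (-1)^j C(4,j)(7-j)!
= C(4,0)·7! - C(4,1)·6! + C(4,2)·5! - C(4,3)·4! + C(4,4)·3!
= 5040 - 2880 + 720 - 96 + 6
= 2790

2790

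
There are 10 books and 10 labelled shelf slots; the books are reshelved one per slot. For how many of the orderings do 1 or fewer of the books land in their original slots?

2669921

# with exactly i fixed is C(10,i)·!(10-i); sum over i=0..1:
  i=0: C(10,0)·!10 = 1·1334961 = 1334961
  i=1: C(10,1)·!9 = 10·133496 = 1334960
Total = 2669921.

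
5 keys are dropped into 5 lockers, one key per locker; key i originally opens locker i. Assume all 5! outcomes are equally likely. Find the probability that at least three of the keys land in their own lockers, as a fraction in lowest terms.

11/120

Favorable outcomes: Σ_{i≥3} C(5,i)·!(5-i) = 10·1 + 5·0 + 1·1 = 11.
Total outcomes: 5! = 120.
Probability = 11/120 = 11/120.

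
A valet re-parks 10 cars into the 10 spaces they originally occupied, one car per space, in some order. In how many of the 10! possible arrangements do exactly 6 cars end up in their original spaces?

1890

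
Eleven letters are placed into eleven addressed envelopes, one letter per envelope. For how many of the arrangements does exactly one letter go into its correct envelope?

14684571

Choose which one of the 11 is fixed: C(11,1) = 11.
The other 10 form a derangement: !10 = 1334961.
Total: 11 × 1334961 = 14684571.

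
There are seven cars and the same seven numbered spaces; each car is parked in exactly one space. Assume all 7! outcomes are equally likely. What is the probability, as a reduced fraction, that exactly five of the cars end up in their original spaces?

1/240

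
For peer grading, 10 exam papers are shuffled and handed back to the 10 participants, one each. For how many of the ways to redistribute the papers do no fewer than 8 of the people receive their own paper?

46

Sum C(10,i)·!(10-i) for i = 8..10:
  i=8: C(10,8)·!2 = 45·1 = 45
  i=9: C(10,9)·!1 = 10·0 = 0
  i=10: C(10,10)·!0 = 1·1 = 1
Total = 46.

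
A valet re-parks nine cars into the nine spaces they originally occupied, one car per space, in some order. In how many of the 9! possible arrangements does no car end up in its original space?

!9 = 9! · Σ_{k=0}^{9} (-1)^k/k!
= 9! - 9!/1! + 9!/2! - 9!/3! + 9!/4! - 9!/5! + 9!/6! - 9!/7! + 9!/8! - 9!/9!
= 362880 - 362880 + 181440 - 60480 + 15120 - 3024 + 504 - 72 + 9 - 1
= 133496

133496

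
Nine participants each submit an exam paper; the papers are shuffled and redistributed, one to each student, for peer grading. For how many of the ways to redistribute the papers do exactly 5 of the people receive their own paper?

1134

Choose which 5 of the 9 are fixed: C(9,5) = 126.
The remaining 4 must be deranged: !4 = 9.
Total: 126 × 9 = 1134.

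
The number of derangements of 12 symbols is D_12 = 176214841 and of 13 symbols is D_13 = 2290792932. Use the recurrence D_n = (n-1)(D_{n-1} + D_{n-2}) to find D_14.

D_14 = (14-1)·(D_13 + D_12) = 13·(2290792932 + 176214841) = 13·2467007773 = 32071101049.

32071101049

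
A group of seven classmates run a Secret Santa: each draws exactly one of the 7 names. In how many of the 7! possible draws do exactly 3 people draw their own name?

315

Choose which 3 of the 7 are fixed: C(7,3) = 35.
The remaining 4 must be deranged: !4 = 9.
Total: 35 × 9 = 315.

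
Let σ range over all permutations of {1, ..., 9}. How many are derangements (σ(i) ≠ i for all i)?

133496

!9 is the nearest integer to 9!/e.
9! = 362880, and 362880/e ≈ 133496.09, so !9 = 133496.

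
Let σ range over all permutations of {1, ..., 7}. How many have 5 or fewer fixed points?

# with exactly i fixed is C(7,i)·!(7-i); sum over i=0..5:
  i=0: C(7,0)·!7 = 1·1854 = 1854
  i=1: C(7,1)·!6 = 7·265 = 1855
  i=2: C(7,2)·!5 = 21·44 = 924
  i=3: C(7,3)·!4 = 35·9 = 315
  i=4: C(7,4)·!3 = 35·2 = 70
  i=5: C(7,5)·!2 = 21·1 = 21
Total = 5039.

5039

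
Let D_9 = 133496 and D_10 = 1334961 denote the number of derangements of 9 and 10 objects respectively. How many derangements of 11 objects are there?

D_11 = (11-1)·(D_10 + D_9) = 10·(1334961 + 133496) = 10·1468457 = 14684570.

14684570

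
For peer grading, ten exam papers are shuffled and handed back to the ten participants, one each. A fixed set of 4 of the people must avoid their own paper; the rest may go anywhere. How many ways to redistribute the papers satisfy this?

Inclusion-exclusion on the 4 forbidden self-matches:
Σ_{j=0}^{4} (-1)^j C(4,j)(10-j)!
= C(4,0)·10! - C(4,1)·9! + C(4,2)·8! - C(4,3)·7! + C(4,4)·6!
= 3628800 - 1451520 + 241920 - 20160 + 720
= 2399760

2399760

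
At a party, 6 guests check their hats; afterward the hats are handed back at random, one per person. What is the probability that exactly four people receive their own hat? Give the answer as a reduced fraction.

1/48

Favorable outcomes: C(6,4)·!2 = 15·1 = 15.
Total outcomes: 6! = 720.
Probability = 15/720 = 1/48.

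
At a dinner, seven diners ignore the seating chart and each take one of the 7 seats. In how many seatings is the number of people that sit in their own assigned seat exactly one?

Choose which one of the 7 is fixed: C(7,1) = 7.
The remaining 6 must be deranged: !6 = 265.
Total: 7 × 265 = 1855.

1855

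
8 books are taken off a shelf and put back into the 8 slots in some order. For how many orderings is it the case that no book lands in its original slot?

!8 = 8! · Σ_{k=0}^{8} (-1)^k/k!
= 8! - 8!/1! + 8!/2! - 8!/3! + 8!/4! - 8!/5! + 8!/6! - 8!/7! + 8!/8!
= 40320 - 40320 + 20160 - 6720 + 1680 - 336 + 56 - 8 + 1
= 14833

14833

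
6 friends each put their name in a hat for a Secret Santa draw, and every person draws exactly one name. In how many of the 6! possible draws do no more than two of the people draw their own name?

# with exactly i fixed is C(6,i)·!(6-i); sum over i=0..2:
  i=0: C(6,0)·!6 = 1·265 = 265
  i=1: C(6,1)·!5 = 6·44 = 264
  i=2: C(6,2)·!4 = 15·9 = 135
Total = 664.

664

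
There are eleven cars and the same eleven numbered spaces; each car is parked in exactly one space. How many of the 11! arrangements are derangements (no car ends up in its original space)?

14684570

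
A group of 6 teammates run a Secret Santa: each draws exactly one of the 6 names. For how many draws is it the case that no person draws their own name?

The number of derangements of 6 is !6 = Σ_{k=0}^{6} (-1)^k·6!/k!
= 6! - 6!/1! + 6!/2! - 6!/3! + 6!/4! - 6!/5! + 6!/6!
= 720 - 720 + 360 - 120 + 30 - 6 + 1
= 265

265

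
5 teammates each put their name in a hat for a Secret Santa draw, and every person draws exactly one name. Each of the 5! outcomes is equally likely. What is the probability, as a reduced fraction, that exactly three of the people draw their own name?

Favorable outcomes: C(5,3)·!2 = 10·1 = 10.
Total outcomes: 5! = 120.
Probability = 10/120 = 1/12.

1/12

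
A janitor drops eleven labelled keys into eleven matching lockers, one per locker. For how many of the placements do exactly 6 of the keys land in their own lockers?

20328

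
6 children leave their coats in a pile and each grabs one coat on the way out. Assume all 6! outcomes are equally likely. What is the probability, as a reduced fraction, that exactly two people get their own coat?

Favorable outcomes: C(6,2)·!4 = 15·9 = 135.
Total outcomes: 6! = 720.
Probability = 135/720 = 3/16.

3/16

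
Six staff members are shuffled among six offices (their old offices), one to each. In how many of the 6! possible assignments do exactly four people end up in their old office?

15

Pick the 4 fixed positions: C(6,4) = 15 ways.
The remaining 2 must be deranged: !2 = 1.
Total: 15 × 1 = 15.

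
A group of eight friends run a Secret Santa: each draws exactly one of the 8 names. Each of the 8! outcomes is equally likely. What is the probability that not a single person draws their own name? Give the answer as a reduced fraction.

2119/5760

Favorable outcomes: !8 = 14833.
Total outcomes: 8! = 40320.
Probability = 14833/40320 = 2119/5760.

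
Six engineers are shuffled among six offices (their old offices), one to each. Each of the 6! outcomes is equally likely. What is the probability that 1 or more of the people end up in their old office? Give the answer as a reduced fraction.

91/144

Favorable outcomes: Σ_{i≥1} C(6,i)·!(6-i) = 6·44 + 15·9 + 20·2 + 15·1 + 6·0 + 1·1 = 455.
Total outcomes: 6! = 720.
Probability = 455/720 = 91/144.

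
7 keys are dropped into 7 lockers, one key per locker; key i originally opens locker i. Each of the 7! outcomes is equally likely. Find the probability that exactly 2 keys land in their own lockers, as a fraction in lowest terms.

11/60

Favorable outcomes: C(7,2)·!5 = 21·44 = 924.
Total outcomes: 7! = 5040.
Probability = 924/5040 = 11/60.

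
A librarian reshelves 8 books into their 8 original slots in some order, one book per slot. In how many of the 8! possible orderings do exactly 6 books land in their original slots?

28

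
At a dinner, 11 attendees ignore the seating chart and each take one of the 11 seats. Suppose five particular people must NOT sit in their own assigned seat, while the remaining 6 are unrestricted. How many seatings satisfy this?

Let A_j be the event that the j-th constrained one is fixed. By inclusion-exclusion over the 5 events:
Σ_{j=0}^{5} (-1)^j C(5,j)(11-j)!
= C(5,0)·11! - C(5,1)·10! + C(5,2)·9! - C(5,3)·8! + C(5,4)·7! - C(5,5)·6!
= 39916800 - 18144000 + 3628800 - 403200 + 25200 - 720
= 25022880

25022880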